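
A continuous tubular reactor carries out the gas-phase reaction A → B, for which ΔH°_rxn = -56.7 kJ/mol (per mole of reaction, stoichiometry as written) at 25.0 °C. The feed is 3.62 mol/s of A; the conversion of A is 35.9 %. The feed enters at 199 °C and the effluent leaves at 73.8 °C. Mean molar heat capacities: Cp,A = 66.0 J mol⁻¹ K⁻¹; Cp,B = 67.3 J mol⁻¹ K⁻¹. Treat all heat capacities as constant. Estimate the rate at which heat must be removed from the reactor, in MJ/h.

Extent of reaction ξ = 0.359 × 3.62 = 1.2996 mol/s
Reaction term: ξ·ΔH°_rxn = 1.2996 × -56.7 = -73.686 kJ/s
Sensible, feed 199→25 °C: -41.572 kJ/s
Outlet flows (mol/s): A 2.3204, B 1.2996
Sensible, products 25→73.8 °C: 11.742 kJ/s
Q = ΔH = -103.52 kJ/s = -103.52 kW
Heat removed = 372.66 MJ/h

Q_out = 373 MJ/h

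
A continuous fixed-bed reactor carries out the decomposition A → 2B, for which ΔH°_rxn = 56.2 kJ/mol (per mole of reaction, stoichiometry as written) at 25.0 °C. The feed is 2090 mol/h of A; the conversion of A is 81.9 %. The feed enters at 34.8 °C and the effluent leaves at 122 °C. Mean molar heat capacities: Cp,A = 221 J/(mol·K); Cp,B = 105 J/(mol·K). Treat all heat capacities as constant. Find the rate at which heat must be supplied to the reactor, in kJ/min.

Q_in = 2240 kJ/min

Extent of reaction ξ = 0.819 × 2090 = 1711.7 mol/h
Reaction term: ξ·ΔH°_rxn = 1711.7 × 56.2 = 96198 kJ/h
Sensible, feed 34.8→25 °C: -4526.5 kJ/h
Outlet flows (mol/h): A 378.29, B 3423.4
Sensible, products 25→122 °C: 42977 kJ/h
Q = ΔH = 134650 kJ/h = 37.402 kW
Heat supplied = 2244.1 kJ/min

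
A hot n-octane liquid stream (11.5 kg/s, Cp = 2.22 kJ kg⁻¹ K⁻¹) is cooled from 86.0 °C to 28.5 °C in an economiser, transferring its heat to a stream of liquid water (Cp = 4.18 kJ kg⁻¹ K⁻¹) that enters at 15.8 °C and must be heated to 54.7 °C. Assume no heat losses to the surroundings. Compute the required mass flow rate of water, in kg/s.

Heat released by hot stream: Q = 11.5 × 2.22 × (86.0 − 28.5) = 1468 kJ/s
Energy balance on cold side (adiabatic exchanger): Q = ṁ_c·Cp_c·(T_c,out − T_c,in)
ṁ_c = 1468 / [4.18 × (54.7 − 15.8)] = 9.028 kg/s

ṁ_c = 9.03 kg/s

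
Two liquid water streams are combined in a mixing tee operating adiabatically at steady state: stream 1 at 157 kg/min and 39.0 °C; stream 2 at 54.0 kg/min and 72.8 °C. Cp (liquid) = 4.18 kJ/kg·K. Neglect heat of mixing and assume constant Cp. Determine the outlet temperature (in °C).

Energy balance with Q = 0: Σ ṁᵢCp,ᵢ(T_out − Tᵢ) = 0
T_out = Σ ṁᵢCp,ᵢTᵢ / Σ ṁᵢCp,ᵢ
      = 42027 / 881.98 = 47.65 °C

T_out = 47.7 °C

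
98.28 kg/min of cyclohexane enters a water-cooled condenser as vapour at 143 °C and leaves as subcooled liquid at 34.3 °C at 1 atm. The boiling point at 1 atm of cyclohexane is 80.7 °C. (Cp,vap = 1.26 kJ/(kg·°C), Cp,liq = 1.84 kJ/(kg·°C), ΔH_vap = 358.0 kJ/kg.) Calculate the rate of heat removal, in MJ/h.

Q_c = 3080 MJ/h

vapour 143→80.7 °C: -78.498 kJ/kg
condensation at 80.7 °C: -358 kJ/kg
liquid 80.7→34.3 °C: -85.376 kJ/kg
Δh = -78.498 + -358 + -85.376 = -521.87 kJ/kg
Q = ṁ·Δh = 98.28 kg/min × -521.87 kJ/kg = -51290 kJ/min
|Q| = 854.83 kW = 3077.4 MJ/h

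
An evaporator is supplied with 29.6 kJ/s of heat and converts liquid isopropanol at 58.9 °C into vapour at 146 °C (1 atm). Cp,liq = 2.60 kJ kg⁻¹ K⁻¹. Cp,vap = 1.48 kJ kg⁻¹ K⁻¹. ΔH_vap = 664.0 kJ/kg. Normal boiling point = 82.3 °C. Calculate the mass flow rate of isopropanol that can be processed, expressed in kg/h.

Δh = 2.60×(82.3−58.9) + 664.0 + 1.48×(146−82.3) = 819.12 kJ/kg
Q = 29.6 kJ/s = 29.6 kJ/s = 106560 kJ/h
ṁ = Q/Δh = 106560 / 819.12 = 130.09 kg/h

ṁ = 130 kg/h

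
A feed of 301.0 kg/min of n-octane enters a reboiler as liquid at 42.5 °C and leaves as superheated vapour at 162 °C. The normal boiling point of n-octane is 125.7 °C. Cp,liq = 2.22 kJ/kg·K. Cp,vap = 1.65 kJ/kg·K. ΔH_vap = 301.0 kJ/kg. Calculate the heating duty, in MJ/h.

liquid 42.5→125.7 °C: 184.7 kJ/kg
vaporisation at 125.7 °C: 301 kJ/kg
vapour 125.7→162 °C: 59.895 kJ/kg
Δh = 184.7 + 301 + 59.895 = 545.6 kJ/kg
Q = ṁ·Δh = 301.0 kg/min × 545.6 kJ/kg = 164230 kJ/min
|Q| = 2737.1 kW = 9853.5 MJ/h

Q = 9850 MJ/h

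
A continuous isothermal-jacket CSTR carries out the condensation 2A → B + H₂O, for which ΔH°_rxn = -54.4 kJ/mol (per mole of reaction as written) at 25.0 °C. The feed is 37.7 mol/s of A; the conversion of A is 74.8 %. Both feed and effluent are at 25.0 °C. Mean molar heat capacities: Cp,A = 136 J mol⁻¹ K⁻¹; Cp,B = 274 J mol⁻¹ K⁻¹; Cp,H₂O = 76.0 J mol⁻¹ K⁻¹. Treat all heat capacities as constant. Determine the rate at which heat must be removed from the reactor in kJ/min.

Extent of reaction ξ = 0.748 × 37.7 / 2 = 14.1 mol/s
Reaction term: ξ·ΔH°_rxn = 14.1 × -54.4 = -767.03 kJ/s
Q = ΔH = -767.03 kJ/s = -767.03 kW
Heat removed = 46022 kJ/min

Q_out = 46000 kJ/min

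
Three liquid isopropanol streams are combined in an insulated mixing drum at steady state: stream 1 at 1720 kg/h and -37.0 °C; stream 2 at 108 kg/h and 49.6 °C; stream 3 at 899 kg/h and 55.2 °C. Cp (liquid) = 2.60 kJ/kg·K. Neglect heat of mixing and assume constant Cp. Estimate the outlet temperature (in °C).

No heat crosses the boundary, so H_out = H_in.
T_out = Σ ṁᵢCp,ᵢTᵢ / Σ ṁᵢCp,ᵢ
      = -22512 / 7090.2 = -3.1751 °C

T_out = -3.18 °C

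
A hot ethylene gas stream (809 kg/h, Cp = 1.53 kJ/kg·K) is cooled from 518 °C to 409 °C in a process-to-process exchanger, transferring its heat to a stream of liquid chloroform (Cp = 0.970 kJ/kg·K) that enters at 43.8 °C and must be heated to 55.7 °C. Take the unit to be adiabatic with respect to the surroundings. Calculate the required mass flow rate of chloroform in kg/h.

Heat released by hot stream: Q = 809 × 1.53 × (518 − 409) = 134920 kJ/h
Energy balance on cold side (adiabatic exchanger): Q = ṁ_c·Cp_c·(T_c,out − T_c,in)
ṁ_c = 134920 / [0.970 × (55.7 − 43.8)] = 11688 kg/h

ṁ_c = 11700 kg/h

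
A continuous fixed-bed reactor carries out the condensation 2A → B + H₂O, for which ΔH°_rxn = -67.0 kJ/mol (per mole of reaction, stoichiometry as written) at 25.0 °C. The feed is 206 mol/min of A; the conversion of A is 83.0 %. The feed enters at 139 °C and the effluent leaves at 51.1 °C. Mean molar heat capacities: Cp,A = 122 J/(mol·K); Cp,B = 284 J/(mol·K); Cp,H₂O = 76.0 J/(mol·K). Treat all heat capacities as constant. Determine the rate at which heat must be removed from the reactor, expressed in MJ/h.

Extent of reaction ξ = 0.830 × 206 / 2 = 85.49 mol/min
Reaction term: ξ·ΔH°_rxn = 85.49 × -67.0 = -5727.8 kJ/min
Sensible, feed 139→25 °C: -2865 kJ/min
Outlet flows (mol/min): A 35.02, B 85.49, H₂O 85.49
Sensible, products 25→51.1 °C: 914.77 kJ/min
Q = ΔH = -7678.1 kJ/min = -127.97 kW
Heat removed = 460.69 MJ/h

Q_out = 461 MJ/h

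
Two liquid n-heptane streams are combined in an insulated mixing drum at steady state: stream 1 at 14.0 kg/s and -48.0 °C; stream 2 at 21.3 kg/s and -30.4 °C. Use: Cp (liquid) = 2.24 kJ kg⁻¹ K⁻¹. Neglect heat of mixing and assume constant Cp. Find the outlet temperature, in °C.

T_out = -37.4 °C

Energy balance with Q = 0: Σ ṁᵢCp,ᵢ(T_out − Tᵢ) = 0
T_out = Σ ṁᵢCp,ᵢTᵢ / Σ ṁᵢCp,ᵢ
      = -2955.7 / 79.072 = -37.38 °C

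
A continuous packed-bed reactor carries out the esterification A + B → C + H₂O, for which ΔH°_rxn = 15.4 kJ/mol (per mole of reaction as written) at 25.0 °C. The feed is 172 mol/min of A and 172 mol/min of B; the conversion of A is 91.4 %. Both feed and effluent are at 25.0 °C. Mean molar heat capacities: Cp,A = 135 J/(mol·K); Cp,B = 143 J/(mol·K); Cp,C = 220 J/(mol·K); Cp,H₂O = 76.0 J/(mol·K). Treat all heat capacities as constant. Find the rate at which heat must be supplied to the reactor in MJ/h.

Q_in = 145 MJ/h

Extent of reaction ξ = 0.914 × 172 = 157.21 mol/min
Reaction term: ξ·ΔH°_rxn = 157.21 × 15.4 = 2421 kJ/min
Q = ΔH = 2421 kJ/min = 40.35 kW
Heat supplied = 145.26 MJ/h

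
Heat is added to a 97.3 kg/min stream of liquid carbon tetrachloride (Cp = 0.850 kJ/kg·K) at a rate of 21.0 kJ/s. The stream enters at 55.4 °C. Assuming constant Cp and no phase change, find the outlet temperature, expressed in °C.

T_out = 70.6 °C

Q = 21.0 kJ/s = 1260 kJ/min
ΔT = Q/(ṁ·Cp) = 1260/(97.3×0.850) = 15.235 K
T_out = 55.4 + 15.235 = 70.635 °C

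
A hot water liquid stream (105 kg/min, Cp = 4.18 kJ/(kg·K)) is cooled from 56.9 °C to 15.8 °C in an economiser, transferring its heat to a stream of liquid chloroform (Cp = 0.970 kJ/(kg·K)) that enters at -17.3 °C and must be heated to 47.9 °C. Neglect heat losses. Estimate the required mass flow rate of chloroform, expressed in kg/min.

ṁ_c = 285 kg/min

Heat released by hot stream: Q = 105 × 4.18 × (56.9 − 15.8) = 18039 kJ/min
Energy balance on cold side (adiabatic exchanger): Q = ṁ_c·Cp_c·(T_c,out − T_c,in)
ṁ_c = 18039 / [0.970 × (47.9 − -17.3)] = 285.23 kg/min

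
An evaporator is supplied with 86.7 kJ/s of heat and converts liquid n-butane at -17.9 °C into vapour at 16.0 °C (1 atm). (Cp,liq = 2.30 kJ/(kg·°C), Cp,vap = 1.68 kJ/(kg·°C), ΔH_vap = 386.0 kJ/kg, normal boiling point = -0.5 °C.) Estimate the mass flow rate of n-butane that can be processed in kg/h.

Δh = 2.30×(-0.5−-17.9) + 386.0 + 1.68×(16.0−-0.5) = 453.74 kJ/kg
Q = 86.7 kJ/s = 86.7 kJ/s = 312120 kJ/h
ṁ = Q/Δh = 312120 / 453.74 = 687.88 kg/h

ṁ = 688 kg/h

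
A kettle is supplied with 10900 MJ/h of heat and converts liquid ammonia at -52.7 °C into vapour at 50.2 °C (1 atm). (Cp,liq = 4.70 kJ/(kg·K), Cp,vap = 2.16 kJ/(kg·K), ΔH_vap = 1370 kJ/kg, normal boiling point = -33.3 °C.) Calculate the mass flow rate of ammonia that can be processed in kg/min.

Δh = 4.70×(-33.3−-52.7) + 1370 + 2.16×(50.2−-33.3) = 1641.5 kJ/kg
Q = 10900 MJ/h = 3027.8 kJ/s = 181670 kJ/min
ṁ = Q/Δh = 181670 / 1641.5 = 110.67 kg/min

ṁ = 111 kg/min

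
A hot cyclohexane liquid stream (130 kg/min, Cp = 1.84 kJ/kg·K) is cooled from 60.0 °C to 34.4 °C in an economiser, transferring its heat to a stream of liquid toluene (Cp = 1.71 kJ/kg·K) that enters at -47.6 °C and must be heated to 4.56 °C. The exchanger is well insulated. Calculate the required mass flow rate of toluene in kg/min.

Heat released by hot stream: Q = 130 × 1.84 × (60.0 − 34.4) = 6123.5 kJ/min
Energy balance on cold side (adiabatic exchanger): Q = ṁ_c·Cp_c·(T_c,out − T_c,in)
ṁ_c = 6123.5 / [1.71 × (4.56 − -47.6)] = 68.654 kg/min

ṁ_c = 68.7 kg/min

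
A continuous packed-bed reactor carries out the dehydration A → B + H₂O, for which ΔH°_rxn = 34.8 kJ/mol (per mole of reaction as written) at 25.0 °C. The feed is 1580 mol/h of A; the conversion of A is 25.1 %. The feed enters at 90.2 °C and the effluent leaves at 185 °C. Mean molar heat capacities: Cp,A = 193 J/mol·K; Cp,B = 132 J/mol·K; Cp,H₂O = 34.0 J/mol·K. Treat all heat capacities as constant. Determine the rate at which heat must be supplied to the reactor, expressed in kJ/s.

Q_in = 11.4 kJ/s

Extent of reaction ξ = 0.251 × 1580 = 396.58 mol/h
Reaction term: ξ·ΔH°_rxn = 396.58 × 34.8 = 13801 kJ/h
Sensible, feed 90.2→25 °C: -19882 kJ/h
Outlet flows (mol/h): A 1183.4, B 396.58, H₂O 396.58
Sensible, products 25→185 °C: 47077 kJ/h
Q = ΔH = 40996 kJ/h = 11.388 kW
Heat supplied = 11.388 kJ/s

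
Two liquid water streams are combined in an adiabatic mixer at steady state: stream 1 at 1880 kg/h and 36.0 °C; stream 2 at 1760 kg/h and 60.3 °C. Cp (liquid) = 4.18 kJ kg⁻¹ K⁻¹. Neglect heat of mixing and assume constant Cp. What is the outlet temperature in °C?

T_out = 47.7 °C

Adiabatic, steady state ⇒ Σ ṁᵢCp,ᵢ(T_out − Tᵢ) = 0
Σ ṁᵢCp,ᵢTᵢ = 1880×4.18×36.0 + 1760×4.18×60.3 = 726520
Σ ṁᵢCp,ᵢ = 1880×4.18 + 1760×4.18 = 15215
T_out = 726520 / 15215 = 47.749 °C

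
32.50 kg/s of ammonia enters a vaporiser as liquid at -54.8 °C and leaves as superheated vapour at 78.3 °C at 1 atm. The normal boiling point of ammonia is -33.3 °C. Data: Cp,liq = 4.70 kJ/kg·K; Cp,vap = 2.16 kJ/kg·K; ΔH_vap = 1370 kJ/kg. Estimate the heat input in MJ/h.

Q = 200000 MJ/h

liquid -54.8→-33.3 °C: 101.05 kJ/kg
vaporisation at -33.3 °C: 1370 kJ/kg
vapour -33.3→78.3 °C: 241.06 kJ/kg
Δh = 101.05 + 1370 + 241.06 = 1712.1 kJ/kg
Q = ṁ·Δh = 32.50 kg/s × 1712.1 kJ/kg = 55643 kJ/s
|Q| = 55643 kW = 200320 MJ/h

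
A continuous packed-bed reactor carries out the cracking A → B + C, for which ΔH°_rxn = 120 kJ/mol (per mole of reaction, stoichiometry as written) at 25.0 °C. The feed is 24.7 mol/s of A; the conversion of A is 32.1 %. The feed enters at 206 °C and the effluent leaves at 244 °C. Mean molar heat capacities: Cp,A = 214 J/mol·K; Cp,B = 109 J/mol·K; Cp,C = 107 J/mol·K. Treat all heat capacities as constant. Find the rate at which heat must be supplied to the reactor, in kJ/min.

Q_in = 69300 kJ/min

Extent of reaction ξ = 0.321 × 24.7 = 7.9287 mol/s
Reaction term: ξ·ΔH°_rxn = 7.9287 × 120 = 951.44 kJ/s
Sensible, feed 206→25 °C: -956.73 kJ/s
Outlet flows (mol/s): A 16.771, B 7.9287, C 7.9287
Sensible, products 25→244 °C: 1161.1 kJ/s
Q = ΔH = 1155.8 kJ/s = 1155.8 kW
Heat supplied = 69347 kJ/min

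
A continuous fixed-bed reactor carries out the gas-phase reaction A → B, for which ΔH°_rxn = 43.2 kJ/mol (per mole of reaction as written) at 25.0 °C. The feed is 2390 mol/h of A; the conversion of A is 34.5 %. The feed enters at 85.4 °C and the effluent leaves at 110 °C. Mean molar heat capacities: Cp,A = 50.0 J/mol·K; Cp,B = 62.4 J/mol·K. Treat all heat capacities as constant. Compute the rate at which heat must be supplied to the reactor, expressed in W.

Q_in = 11000 W

Extent of reaction ξ = 0.345 × 2390 = 824.55 mol/h
Reaction term: ξ·ΔH°_rxn = 824.55 × 43.2 = 35621 kJ/h
Sensible, feed 85.4→25 °C: -7217.8 kJ/h
Outlet flows (mol/h): A 1565.5, B 824.55
Sensible, products 25→110 °C: 11027 kJ/h
Q = ΔH = 39429 kJ/h = 10.953 kW
Heat supplied = 10953 W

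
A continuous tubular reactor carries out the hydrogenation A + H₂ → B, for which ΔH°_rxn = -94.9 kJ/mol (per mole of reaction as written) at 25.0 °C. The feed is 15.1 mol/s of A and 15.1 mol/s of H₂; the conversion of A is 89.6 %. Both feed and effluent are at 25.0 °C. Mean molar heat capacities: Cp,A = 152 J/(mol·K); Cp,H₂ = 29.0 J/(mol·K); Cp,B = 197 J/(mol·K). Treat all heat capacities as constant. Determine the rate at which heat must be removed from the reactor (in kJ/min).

Q_out = 77000 kJ/min

Extent of reaction ξ = 0.896 × 15.1 = 13.53 mol/s
Reaction term: ξ·ΔH°_rxn = 13.53 × -94.9 = -1284 kJ/s
Q = ΔH = -1284 kJ/s = -1284 kW
Heat removed = 77038 kJ/min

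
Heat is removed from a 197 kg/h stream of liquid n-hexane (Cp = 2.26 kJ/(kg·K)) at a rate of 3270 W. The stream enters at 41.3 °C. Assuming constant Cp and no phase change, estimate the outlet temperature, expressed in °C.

Q = 3270 W = 11772 kJ/h
ΔT = Q/(ṁ·Cp) = 11772/(197×2.26) = 26.441 K
T_out = 41.3 − 26.441 = 14.859 °C

T_out = 14.9 °C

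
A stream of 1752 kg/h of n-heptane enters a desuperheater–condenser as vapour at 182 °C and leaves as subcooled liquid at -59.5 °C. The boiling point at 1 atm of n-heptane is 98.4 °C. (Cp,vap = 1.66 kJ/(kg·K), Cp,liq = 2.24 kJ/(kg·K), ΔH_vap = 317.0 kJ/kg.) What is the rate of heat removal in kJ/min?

vapour 182→98.4 °C: -138.78 kJ/kg
condensation at 98.4 °C: -317 kJ/kg
liquid 98.4→-59.5 °C: -353.7 kJ/kg
Δh = -138.78 + -317 + -353.7 = -809.47 kJ/kg
Q = ṁ·Δh = 1752 kg/h × -809.47 kJ/kg = -1.4182e+06 kJ/h
|Q| = 393.94 kW = 23637 kJ/min

Q_c = 23600 kJ/min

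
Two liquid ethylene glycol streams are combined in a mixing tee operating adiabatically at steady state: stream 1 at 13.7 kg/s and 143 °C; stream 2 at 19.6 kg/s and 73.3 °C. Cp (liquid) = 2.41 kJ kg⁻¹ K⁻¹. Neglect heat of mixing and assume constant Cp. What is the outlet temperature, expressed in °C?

T_out = 102 °C

No heat crosses the boundary, so H_out = H_in.
T_out = Σ ṁᵢCp,ᵢTᵢ / Σ ṁᵢCp,ᵢ
      = 8183.8 / 80.253 = 101.98 °C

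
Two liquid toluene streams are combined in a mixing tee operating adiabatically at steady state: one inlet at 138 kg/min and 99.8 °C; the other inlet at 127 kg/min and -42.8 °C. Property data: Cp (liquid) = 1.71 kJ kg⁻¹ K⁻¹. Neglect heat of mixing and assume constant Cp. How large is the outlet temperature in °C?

T_out = 31.5 °C

Adiabatic, steady state ⇒ Σ ṁᵢCp,ᵢ(T_out − Tᵢ) = 0
Σ ṁᵢCp,ᵢTᵢ = 138×1.71×99.8 + 127×1.71×-42.8 = 14256
Σ ṁᵢCp,ᵢ = 138×1.71 + 127×1.71 = 453.15
T_out = 14256 / 453.15 = 31.46 °C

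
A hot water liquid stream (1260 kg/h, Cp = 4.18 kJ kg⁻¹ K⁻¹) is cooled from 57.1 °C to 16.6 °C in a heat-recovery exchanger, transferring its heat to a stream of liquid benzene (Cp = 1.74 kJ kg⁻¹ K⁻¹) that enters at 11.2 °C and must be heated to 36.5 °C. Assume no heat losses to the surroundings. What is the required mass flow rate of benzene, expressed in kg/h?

Heat released by hot stream: Q = 1260 × 4.18 × (57.1 − 16.6) = 213310 kJ/h
Energy balance on cold side (adiabatic exchanger): Q = ṁ_c·Cp_c·(T_c,out − T_c,in)
ṁ_c = 213310 / [1.74 × (36.5 − 11.2)] = 4845.4 kg/h

ṁ_c = 4850 kg/h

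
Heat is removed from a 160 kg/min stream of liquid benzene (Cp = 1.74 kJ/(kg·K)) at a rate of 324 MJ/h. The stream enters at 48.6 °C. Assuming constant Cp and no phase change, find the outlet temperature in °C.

T_out = 29.2 °C

Q = 324 MJ/h = 5400 kJ/min
ΔT = Q/(ṁ·Cp) = 5400/(160×1.74) = 19.397 K
T_out = 48.6 − 19.397 = 29.203 °C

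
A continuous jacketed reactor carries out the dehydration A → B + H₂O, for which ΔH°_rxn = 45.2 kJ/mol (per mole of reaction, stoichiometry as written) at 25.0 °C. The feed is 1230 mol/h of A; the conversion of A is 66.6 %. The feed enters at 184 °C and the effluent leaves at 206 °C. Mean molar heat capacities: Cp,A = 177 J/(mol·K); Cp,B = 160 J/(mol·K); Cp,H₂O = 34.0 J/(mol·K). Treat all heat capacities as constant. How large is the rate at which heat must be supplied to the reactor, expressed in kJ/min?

Q_in = 739 kJ/min

Extent of reaction ξ = 0.666 × 1230 = 819.18 mol/h
Reaction term: ξ·ΔH°_rxn = 819.18 × 45.2 = 37027 kJ/h
Sensible, feed 184→25 °C: -34616 kJ/h
Outlet flows (mol/h): A 410.82, B 819.18, H₂O 819.18
Sensible, products 25→206 °C: 41926 kJ/h
Q = ΔH = 44337 kJ/h = 12.316 kW
Heat supplied = 738.95 kJ/min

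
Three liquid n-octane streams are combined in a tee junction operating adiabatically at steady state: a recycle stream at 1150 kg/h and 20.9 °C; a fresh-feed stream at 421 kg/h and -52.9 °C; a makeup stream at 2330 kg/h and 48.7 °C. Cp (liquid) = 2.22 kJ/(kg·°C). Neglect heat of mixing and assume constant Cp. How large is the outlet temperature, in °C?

T_out = 29.5 °C

No heat crosses the boundary, so H_out = H_in.
Σ ṁᵢCp,ᵢTᵢ = 1150×2.22×20.9 + 421×2.22×-52.9 + 2330×2.22×48.7 = 255820
Σ ṁᵢCp,ᵢ = 1150×2.22 + 421×2.22 + 2330×2.22 = 8660.2
T_out = 255820 / 8660.2 = 29.54 °C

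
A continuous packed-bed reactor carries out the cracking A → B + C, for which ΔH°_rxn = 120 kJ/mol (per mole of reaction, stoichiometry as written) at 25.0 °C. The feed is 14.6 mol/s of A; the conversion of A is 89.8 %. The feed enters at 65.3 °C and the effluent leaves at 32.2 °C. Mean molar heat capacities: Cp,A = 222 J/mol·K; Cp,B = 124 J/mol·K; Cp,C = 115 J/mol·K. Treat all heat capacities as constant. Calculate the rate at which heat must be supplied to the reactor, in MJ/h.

Q_in = 5280 MJ/h

Extent of reaction ξ = 0.898 × 14.6 = 13.111 mol/s
Reaction term: ξ·ΔH°_rxn = 13.111 × 120 = 1573.3 kJ/s
Sensible, feed 65.3→25 °C: -130.62 kJ/s
Outlet flows (mol/s): A 1.4892, B 13.111, C 13.111
Sensible, products 25→32.2 °C: 24.941 kJ/s
Q = ΔH = 1467.6 kJ/s = 1467.6 kW
Heat supplied = 5283.4 MJ/h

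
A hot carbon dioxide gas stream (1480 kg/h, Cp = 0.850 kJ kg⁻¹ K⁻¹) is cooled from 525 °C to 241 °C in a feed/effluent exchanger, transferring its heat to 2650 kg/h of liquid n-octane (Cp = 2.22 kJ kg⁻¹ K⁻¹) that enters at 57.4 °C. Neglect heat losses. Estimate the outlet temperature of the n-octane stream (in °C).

T_c,out = 118 °C

Heat released by hot stream: Q = 1480 × 0.850 × (525 − 241) = 357270 kJ/h
Energy balance on cold side (adiabatic exchanger): Q = ṁ_c·Cp_c·(T_c,out − T_c,in)
T_c,out = 57.4 + 357270/(2650 × 2.22) = 118.13 °C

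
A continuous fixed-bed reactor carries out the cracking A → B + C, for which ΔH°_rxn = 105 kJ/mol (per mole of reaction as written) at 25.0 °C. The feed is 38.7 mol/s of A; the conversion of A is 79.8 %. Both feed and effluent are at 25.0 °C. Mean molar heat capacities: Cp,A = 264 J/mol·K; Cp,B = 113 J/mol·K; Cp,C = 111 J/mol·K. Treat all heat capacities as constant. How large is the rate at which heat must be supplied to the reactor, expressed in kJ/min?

Extent of reaction ξ = 0.798 × 38.7 = 30.883 mol/s
Reaction term: ξ·ΔH°_rxn = 30.883 × 105 = 3242.7 kJ/s
Q = ΔH = 3242.7 kJ/s = 3242.7 kW
Heat supplied = 194560 kJ/min

Q_in = 195000 kJ/min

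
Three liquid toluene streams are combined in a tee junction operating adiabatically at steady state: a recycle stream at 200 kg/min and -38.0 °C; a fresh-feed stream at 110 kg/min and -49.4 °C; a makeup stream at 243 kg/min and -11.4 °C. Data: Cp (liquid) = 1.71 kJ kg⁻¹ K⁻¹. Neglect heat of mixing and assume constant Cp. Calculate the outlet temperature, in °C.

Energy balance with Q = 0: Σ ṁᵢCp,ᵢ(T_out − Tᵢ) = 0
Σ ṁᵢCp,ᵢTᵢ = 200×1.71×-38.0 + 110×1.71×-49.4 + 243×1.71×-11.4 = -27025
Σ ṁᵢCp,ᵢ = 200×1.71 + 110×1.71 + 243×1.71 = 945.63
T_out = -27025 / 945.63 = -28.579 °C

T_out = -28.6 °C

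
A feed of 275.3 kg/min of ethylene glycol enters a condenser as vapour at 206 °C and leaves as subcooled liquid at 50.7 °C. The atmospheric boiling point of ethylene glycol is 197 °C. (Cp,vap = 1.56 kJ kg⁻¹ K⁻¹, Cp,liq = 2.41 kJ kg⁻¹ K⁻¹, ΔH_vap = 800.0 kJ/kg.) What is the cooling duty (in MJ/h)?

Q_c = 19300 MJ/h

vapour 206→197 °C: -14.04 kJ/kg
condensation at 197 °C: -800 kJ/kg
liquid 197→50.7 °C: -352.58 kJ/kg
Δh = -14.04 + -800 + -352.58 = -1166.6 kJ/kg
Q = ṁ·Δh = 275.3 kg/min × -1166.6 kJ/kg = -321170 kJ/min
|Q| = 5352.9 kW = 19270 MJ/h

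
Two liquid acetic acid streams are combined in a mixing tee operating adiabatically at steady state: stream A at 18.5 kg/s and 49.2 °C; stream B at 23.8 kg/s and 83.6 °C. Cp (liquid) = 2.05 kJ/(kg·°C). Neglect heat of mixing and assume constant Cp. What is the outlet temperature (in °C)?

No heat crosses the boundary, so H_out = H_in.
Σ ṁᵢCp,ᵢTᵢ = 18.5×2.05×49.2 + 23.8×2.05×83.6 = 5944.8
Σ ṁᵢCp,ᵢ = 18.5×2.05 + 23.8×2.05 = 86.715
T_out = 5944.8 / 86.715 = 68.555 °C

T_out = 68.6 °C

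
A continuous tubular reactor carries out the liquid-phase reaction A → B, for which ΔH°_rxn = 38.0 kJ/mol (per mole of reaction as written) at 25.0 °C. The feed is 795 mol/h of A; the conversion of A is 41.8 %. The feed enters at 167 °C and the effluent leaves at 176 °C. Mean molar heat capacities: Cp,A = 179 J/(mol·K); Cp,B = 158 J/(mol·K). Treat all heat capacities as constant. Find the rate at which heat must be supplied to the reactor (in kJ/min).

Extent of reaction ξ = 0.418 × 795 = 332.31 mol/h
Reaction term: ξ·ΔH°_rxn = 332.31 × 38.0 = 12628 kJ/h
Sensible, feed 167→25 °C: -20207 kJ/h
Outlet flows (mol/h): A 462.69, B 332.31
Sensible, products 25→176 °C: 20434 kJ/h
Q = ΔH = 12855 kJ/h = 3.5708 kW
Heat supplied = 214.25 kJ/min

Q_in = 214 kJ/min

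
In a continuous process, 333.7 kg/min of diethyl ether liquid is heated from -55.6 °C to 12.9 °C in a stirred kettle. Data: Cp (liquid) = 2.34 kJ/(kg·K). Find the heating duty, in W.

Q = ṁ·Cp·ΔT = 333.7 × 2.34 × (12.9 − -55.6) = 53489 kJ/min
Converting: 53489 / 60 s = 891.48 kW
Heating duty = 891480 W

Q = 891000 W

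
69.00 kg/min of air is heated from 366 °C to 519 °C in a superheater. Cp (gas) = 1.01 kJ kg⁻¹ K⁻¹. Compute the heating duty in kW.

Q = 178 kW

Q = ṁ·Cp·ΔT = 69.00 × 1.01 × (519 − 366) = 10663 kJ/min
Converting: 10663 / 60 s = 177.71 kW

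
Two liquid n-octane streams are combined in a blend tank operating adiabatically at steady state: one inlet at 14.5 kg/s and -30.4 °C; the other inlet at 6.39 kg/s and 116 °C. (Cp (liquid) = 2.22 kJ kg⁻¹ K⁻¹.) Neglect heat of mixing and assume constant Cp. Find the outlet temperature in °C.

Adiabatic, steady state ⇒ Σ ṁᵢCp,ᵢ(T_out − Tᵢ) = 0
T_out = Σ ṁᵢCp,ᵢTᵢ / Σ ṁᵢCp,ᵢ
      = 666.98 / 46.376 = 14.382 °C

T_out = 14.4 °C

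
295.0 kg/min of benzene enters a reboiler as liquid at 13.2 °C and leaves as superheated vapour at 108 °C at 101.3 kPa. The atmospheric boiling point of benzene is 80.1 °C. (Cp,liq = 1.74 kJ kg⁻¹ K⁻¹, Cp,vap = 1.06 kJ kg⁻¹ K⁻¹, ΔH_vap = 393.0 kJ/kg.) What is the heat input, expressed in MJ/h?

liquid 13.2→80.1 °C: 116.41 kJ/kg
vaporisation at 80.1 °C: 393 kJ/kg
vapour 80.1→108 °C: 29.574 kJ/kg
Δh = 116.41 + 393 + 29.574 = 538.98 kJ/kg
Q = ṁ·Δh = 295.0 kg/min × 538.98 kJ/kg = 159000 kJ/min
|Q| = 2650 kW = 9539.9 MJ/h

Q = 9540 MJ/h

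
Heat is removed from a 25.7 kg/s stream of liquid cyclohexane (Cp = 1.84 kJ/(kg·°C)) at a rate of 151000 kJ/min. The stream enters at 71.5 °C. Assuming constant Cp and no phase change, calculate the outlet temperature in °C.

Q = 151000 kJ/min = 2516.7 kJ/s
ΔT = Q/(ṁ·Cp) = 2516.7/(25.7×1.84) = 53.22 K
T_out = 71.5 − 53.22 = 18.28 °C

T_out = 18.3 °C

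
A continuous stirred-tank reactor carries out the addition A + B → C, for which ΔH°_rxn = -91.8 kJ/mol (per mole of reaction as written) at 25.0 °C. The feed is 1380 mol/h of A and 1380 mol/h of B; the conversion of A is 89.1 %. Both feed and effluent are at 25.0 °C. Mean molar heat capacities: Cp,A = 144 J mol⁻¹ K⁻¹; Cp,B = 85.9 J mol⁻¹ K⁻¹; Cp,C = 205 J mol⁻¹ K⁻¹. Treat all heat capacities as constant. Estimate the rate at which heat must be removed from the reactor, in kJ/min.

Q_out = 1880 kJ/min

Extent of reaction ξ = 0.891 × 1380 = 1229.6 mol/h
Reaction term: ξ·ΔH°_rxn = 1229.6 × -91.8 = -112880 kJ/h
Q = ΔH = -112880 kJ/h = -31.354 kW
Heat removed = 1881.3 kJ/min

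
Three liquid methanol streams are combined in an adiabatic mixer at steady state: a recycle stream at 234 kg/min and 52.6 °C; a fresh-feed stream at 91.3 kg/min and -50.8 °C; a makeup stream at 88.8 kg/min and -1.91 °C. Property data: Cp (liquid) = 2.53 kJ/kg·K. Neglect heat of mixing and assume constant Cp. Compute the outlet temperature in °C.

Energy balance with Q = 0: Σ ṁᵢCp,ᵢ(T_out − Tᵢ) = 0
T_out = Σ ṁᵢCp,ᵢTᵢ / Σ ṁᵢCp,ᵢ
      = 18977 / 1047.7 = 18.113 °C

T_out = 18.1 °C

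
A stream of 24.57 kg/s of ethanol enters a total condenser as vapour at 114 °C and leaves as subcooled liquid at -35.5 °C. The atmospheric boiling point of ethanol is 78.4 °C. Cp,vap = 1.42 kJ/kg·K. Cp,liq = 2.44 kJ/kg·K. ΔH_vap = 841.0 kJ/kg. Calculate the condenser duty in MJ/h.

vapour 114→78.4 °C: -50.552 kJ/kg
condensation at 78.4 °C: -841 kJ/kg
liquid 78.4→-35.5 °C: -277.92 kJ/kg
Δh = -50.552 + -841 + -277.92 = -1169.5 kJ/kg
Q = ṁ·Δh = 24.57 kg/s × -1169.5 kJ/kg = -28734 kJ/s
|Q| = 28734 kW = 103440 MJ/h

Q_c = 103000 MJ/h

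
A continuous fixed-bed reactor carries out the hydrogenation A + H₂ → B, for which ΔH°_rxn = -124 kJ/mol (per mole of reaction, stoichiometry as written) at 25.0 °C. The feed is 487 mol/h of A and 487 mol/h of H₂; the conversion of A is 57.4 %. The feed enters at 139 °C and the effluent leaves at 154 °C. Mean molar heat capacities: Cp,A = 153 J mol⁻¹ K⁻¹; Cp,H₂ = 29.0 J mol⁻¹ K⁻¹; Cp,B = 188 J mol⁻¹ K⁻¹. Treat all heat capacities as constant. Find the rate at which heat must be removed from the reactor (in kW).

Extent of reaction ξ = 0.574 × 487 = 279.54 mol/h
Reaction term: ξ·ΔH°_rxn = 279.54 × -124 = -34663 kJ/h
Sensible, feed 139→25 °C: -10104 kJ/h
Outlet flows (mol/h): A 207.46, H₂ 207.46, B 279.54
Sensible, products 25→154 °C: 11650 kJ/h
Q = ΔH = -33117 kJ/h = -9.1991 kW
Heat removed = 9.1991 kW

Q_out = 9.20 kW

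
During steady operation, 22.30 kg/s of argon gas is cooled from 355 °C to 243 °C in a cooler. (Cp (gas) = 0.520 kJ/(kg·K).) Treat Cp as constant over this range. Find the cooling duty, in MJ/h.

Q_c = 4680 MJ/h

Q = ṁ·Cp·ΔT = 22.30 × 0.520 × (243 − 355) = -1298.8 kJ/s
Cooling duty = 4675.5 MJ/h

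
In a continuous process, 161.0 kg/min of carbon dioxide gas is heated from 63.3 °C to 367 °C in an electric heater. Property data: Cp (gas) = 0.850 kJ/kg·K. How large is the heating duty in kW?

Q = ṁ·Cp·ΔT = 161.0 × 0.850 × (367 − 63.3) = 41561 kJ/min
Converting: 41561 / 60 s = 692.69 kW

Q = 693 kW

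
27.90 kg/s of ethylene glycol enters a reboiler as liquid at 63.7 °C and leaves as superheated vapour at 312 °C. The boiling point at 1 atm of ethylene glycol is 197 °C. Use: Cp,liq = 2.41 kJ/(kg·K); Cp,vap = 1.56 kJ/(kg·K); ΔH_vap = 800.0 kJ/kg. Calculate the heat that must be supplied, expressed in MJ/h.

liquid 63.7→197 °C: 321.25 kJ/kg
vaporisation at 197 °C: 800 kJ/kg
vapour 197→312 °C: 179.4 kJ/kg
Δh = 321.25 + 800 + 179.4 = 1300.7 kJ/kg
Q = ṁ·Δh = 27.90 kg/s × 1300.7 kJ/kg = 36288 kJ/s
|Q| = 36288 kW = 130640 MJ/h

Q = 131000 MJ/h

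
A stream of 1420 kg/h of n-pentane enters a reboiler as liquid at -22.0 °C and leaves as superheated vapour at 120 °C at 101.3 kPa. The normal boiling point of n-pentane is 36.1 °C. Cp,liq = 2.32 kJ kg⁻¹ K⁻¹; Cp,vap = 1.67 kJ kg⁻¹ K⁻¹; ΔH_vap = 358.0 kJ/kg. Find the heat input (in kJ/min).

liquid -22.0→36.1 °C: 134.79 kJ/kg
vaporisation at 36.1 °C: 358 kJ/kg
vapour 36.1→120 °C: 140.11 kJ/kg
Δh = 134.79 + 358 + 140.11 = 632.9 kJ/kg
Q = ṁ·Δh = 1420 kg/h × 632.9 kJ/kg = 898730 kJ/h
|Q| = 249.65 kW = 14979 kJ/min

Q = 15000 kJ/min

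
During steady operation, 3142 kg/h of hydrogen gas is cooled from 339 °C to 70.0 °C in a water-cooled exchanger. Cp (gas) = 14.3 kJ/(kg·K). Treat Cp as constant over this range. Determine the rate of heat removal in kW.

Q_c = 3360 kW

Q = ṁ·Cp·ΔT = 3142 × 14.3 × (70.0 − 339) = -1.2086e+07 kJ/h
Converting: 1.2086e+07 / 3600 s = 3357.3 kW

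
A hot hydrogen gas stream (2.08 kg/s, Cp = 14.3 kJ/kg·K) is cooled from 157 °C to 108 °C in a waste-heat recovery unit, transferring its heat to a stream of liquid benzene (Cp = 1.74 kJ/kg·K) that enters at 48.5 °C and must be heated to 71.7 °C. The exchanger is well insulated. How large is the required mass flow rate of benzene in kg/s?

ṁ_c = 36.1 kg/s

Heat released by hot stream: Q = 2.08 × 14.3 × (157 − 108) = 1457.5 kJ/s
Energy balance on cold side (adiabatic exchanger): Q = ṁ_c·Cp_c·(T_c,out − T_c,in)
ṁ_c = 1457.5 / [1.74 × (71.7 − 48.5)] = 36.104 kg/s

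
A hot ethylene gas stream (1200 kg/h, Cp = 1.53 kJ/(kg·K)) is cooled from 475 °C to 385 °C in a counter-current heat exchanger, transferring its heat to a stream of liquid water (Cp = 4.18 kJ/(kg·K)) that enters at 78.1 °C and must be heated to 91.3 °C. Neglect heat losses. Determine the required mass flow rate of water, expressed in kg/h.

Heat released by hot stream: Q = 1200 × 1.53 × (475 − 385) = 165240 kJ/h
Energy balance on cold side (adiabatic exchanger): Q = ṁ_c·Cp_c·(T_c,out − T_c,in)
ṁ_c = 165240 / [4.18 × (91.3 − 78.1)] = 2994.8 kg/h

ṁ_c = 2990 kg/h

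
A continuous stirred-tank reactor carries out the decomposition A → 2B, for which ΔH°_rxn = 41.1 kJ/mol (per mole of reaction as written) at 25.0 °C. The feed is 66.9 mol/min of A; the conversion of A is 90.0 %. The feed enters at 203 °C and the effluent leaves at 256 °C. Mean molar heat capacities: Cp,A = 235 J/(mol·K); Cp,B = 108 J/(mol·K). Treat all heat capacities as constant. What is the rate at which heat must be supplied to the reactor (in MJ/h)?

Q_in = 183 MJ/h

Extent of reaction ξ = 0.900 × 66.9 = 60.21 mol/min
Reaction term: ξ·ΔH°_rxn = 60.21 × 41.1 = 2474.6 kJ/min
Sensible, feed 203→25 °C: -2798.4 kJ/min
Outlet flows (mol/min): A 6.69, B 120.42
Sensible, products 25→256 °C: 3367.4 kJ/min
Q = ΔH = 3043.6 kJ/min = 50.727 kW
Heat supplied = 182.62 MJ/h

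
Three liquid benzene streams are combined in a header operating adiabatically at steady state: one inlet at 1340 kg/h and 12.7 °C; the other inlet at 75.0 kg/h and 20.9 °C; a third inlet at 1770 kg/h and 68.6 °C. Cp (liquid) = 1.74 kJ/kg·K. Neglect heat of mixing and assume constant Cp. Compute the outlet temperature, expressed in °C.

No heat crosses the boundary, so H_out = H_in.
T_out = Σ ṁᵢCp,ᵢTᵢ / Σ ṁᵢCp,ᵢ
      = 243610 / 5541.9 = 43.958 °C

T_out = 44.0 °C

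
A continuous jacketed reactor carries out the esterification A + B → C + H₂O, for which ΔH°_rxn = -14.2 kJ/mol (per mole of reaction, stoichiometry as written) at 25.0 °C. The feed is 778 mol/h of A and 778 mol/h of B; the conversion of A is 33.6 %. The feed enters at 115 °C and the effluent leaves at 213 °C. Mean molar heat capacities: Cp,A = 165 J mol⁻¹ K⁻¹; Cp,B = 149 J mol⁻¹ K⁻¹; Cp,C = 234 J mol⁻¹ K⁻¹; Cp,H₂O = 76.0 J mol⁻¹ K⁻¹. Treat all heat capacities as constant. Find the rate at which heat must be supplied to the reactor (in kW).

Extent of reaction ξ = 0.336 × 778 = 261.41 mol/h
Reaction term: ξ·ΔH°_rxn = 261.41 × -14.2 = -3712 kJ/h
Sensible, feed 115→25 °C: -21986 kJ/h
Outlet flows (mol/h): A 516.59, B 516.59, C 261.41, H₂O 261.41
Sensible, products 25→213 °C: 45730 kJ/h
Q = ΔH = 20032 kJ/h = 5.5645 kW
Heat supplied = 5.5645 kW

Q_in = 5.56 kW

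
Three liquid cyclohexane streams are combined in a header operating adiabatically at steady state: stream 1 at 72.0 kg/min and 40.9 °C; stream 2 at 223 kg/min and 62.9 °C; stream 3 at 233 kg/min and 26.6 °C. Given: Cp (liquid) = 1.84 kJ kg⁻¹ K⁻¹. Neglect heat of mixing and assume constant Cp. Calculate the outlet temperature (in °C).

T_out = 43.9 °C

Energy balance with Q = 0: Σ ṁᵢCp,ᵢ(T_out − Tᵢ) = 0
Σ ṁᵢCp,ᵢTᵢ = 72.0×1.84×40.9 + 223×1.84×62.9 + 233×1.84×26.6 = 42632
Σ ṁᵢCp,ᵢ = 72.0×1.84 + 223×1.84 + 233×1.84 = 971.52
T_out = 42632 / 971.52 = 43.881 °C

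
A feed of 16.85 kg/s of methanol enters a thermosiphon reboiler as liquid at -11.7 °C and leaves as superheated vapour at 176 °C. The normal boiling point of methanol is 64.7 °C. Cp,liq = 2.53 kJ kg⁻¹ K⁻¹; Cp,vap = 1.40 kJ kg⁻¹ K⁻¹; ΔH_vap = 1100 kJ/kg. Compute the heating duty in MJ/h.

liquid -11.7→64.7 °C: 193.29 kJ/kg
vaporisation at 64.7 °C: 1100 kJ/kg
vapour 64.7→176 °C: 155.82 kJ/kg
Δh = 193.29 + 1100 + 155.82 = 1449.1 kJ/kg
Q = ṁ·Δh = 16.85 kg/s × 1449.1 kJ/kg = 24418 kJ/s
|Q| = 24418 kW = 87903 MJ/h

Q = 87900 MJ/h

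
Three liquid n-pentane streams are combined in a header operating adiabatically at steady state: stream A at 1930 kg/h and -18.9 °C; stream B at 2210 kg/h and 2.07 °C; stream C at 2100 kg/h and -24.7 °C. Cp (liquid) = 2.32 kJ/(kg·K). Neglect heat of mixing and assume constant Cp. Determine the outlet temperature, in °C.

No heat crosses the boundary, so H_out = H_in.
Σ ṁᵢCp,ᵢTᵢ = 1930×2.32×-18.9 + 2210×2.32×2.07 + 2100×2.32×-24.7 = -194350
Σ ṁᵢCp,ᵢ = 1930×2.32 + 2210×2.32 + 2100×2.32 = 14477
T_out = -194350 / 14477 = -13.425 °C

T_out = -13.4 °C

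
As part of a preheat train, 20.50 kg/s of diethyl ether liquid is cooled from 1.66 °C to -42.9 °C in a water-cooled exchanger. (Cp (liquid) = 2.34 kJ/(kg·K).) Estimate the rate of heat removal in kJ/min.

Q = ṁ·Cp·ΔT = 20.50 × 2.34 × (-42.9 − 1.66) = -2137.5 kJ/s
Cooling duty = 128250 kJ/min

Q_c = 128000 kJ/min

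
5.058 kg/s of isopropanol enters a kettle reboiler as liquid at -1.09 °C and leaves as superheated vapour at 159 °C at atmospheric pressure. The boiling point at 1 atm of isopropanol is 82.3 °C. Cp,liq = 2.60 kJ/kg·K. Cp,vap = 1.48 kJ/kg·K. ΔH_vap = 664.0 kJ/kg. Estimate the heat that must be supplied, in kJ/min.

liquid -1.09→82.3 °C: 216.81 kJ/kg
vaporisation at 82.3 °C: 664 kJ/kg
vapour 82.3→159 °C: 113.52 kJ/kg
Δh = 216.81 + 664 + 113.52 = 994.33 kJ/kg
Q = ṁ·Δh = 5.058 kg/s × 994.33 kJ/kg = 5029.3 kJ/s
|Q| = 5029.3 kW = 301760 kJ/min

Q = 302000 kJ/min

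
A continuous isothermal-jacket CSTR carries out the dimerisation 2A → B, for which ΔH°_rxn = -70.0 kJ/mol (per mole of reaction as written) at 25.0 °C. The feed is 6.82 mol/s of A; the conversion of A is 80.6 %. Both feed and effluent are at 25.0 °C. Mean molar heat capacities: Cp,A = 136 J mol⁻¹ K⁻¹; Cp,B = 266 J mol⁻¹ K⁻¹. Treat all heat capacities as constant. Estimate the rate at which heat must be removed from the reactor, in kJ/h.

Q_out = 693000 kJ/h

Extent of reaction ξ = 0.806 × 6.82 / 2 = 2.7485 mol/s
Reaction term: ξ·ΔH°_rxn = 2.7485 × -70.0 = -192.39 kJ/s
Q = ΔH = -192.39 kJ/s = -192.39 kW
Heat removed = 692610 kJ/h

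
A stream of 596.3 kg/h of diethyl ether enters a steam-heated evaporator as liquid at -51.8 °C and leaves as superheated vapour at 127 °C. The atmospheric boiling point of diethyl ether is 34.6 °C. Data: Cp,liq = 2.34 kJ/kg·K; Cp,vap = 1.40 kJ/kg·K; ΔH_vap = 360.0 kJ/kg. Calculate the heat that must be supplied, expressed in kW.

liquid -51.8→34.6 °C: 202.18 kJ/kg
vaporisation at 34.6 °C: 360 kJ/kg
vapour 34.6→127 °C: 129.36 kJ/kg
Δh = 202.18 + 360 + 129.36 = 691.54 kJ/kg
Q = ṁ·Δh = 596.3 kg/h × 691.54 kJ/kg = 412360 kJ/h
|Q| = 114.55 kW

Q = 115 kW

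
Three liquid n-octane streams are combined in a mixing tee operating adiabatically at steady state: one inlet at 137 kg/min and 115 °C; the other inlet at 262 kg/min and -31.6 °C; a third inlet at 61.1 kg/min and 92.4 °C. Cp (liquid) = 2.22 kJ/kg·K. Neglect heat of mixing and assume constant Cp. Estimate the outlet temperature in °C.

Energy balance with Q = 0: Σ ṁᵢCp,ᵢ(T_out − Tᵢ) = 0
T_out = Σ ṁᵢCp,ᵢTᵢ / Σ ṁᵢCp,ᵢ
      = 29130 / 1021.4 = 28.519 °C

T_out = 28.5 °C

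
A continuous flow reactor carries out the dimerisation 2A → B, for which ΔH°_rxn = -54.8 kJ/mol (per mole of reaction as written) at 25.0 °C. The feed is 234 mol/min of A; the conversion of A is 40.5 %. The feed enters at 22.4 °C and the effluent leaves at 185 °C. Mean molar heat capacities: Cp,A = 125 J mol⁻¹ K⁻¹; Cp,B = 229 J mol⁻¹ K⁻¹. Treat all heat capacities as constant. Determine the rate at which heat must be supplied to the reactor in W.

Extent of reaction ξ = 0.405 × 234 / 2 = 47.385 mol/min
Reaction term: ξ·ΔH°_rxn = 47.385 × -54.8 = -2596.7 kJ/min
Sensible, feed 22.4→25 °C: 76.05 kJ/min
Outlet flows (mol/min): A 139.23, B 47.385
Sensible, products 25→185 °C: 4520.8 kJ/min
Q = ΔH = 2000.1 kJ/min = 33.336 kW
Heat supplied = 33336 W

Q_in = 33300 W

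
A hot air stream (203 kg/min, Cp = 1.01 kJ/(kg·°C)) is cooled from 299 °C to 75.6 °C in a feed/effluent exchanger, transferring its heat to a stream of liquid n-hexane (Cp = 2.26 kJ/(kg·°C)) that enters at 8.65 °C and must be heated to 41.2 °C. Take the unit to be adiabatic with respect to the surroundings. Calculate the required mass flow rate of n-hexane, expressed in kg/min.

ṁ_c = 623 kg/min

Heat released by hot stream: Q = 203 × 1.01 × (299 − 75.6) = 45804 kJ/min
Energy balance on cold side (adiabatic exchanger): Q = ṁ_c·Cp_c·(T_c,out − T_c,in)
ṁ_c = 45804 / [2.26 × (41.2 − 8.65)] = 622.65 kg/min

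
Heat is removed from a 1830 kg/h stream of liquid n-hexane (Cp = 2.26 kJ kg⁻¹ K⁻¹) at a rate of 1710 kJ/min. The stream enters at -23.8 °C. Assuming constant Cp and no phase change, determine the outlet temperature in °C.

Q = 1710 kJ/min = 102600 kJ/h
ΔT = Q/(ṁ·Cp) = 102600/(1830×2.26) = 24.808 K
T_out = -23.8 − 24.808 = -48.608 °C

T_out = -48.6 °C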